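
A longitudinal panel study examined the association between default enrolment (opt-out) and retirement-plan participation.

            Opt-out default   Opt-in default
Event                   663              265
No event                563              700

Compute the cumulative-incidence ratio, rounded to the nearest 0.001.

1.969

Reading the table with exposure as columns: a = 663 (Opt-out default, case), b = 563 (Opt-out default, non-case), c = 265 (Opt-in default, case), d = 700.
Risk in exposed = 663/1226 = 0.54078; risk in unexposed = 265/965 = 0.27461.
RR = 0.54078 / 0.27461 = 1.96927
The risk among the exposed is 1.97 times that among the unexposed.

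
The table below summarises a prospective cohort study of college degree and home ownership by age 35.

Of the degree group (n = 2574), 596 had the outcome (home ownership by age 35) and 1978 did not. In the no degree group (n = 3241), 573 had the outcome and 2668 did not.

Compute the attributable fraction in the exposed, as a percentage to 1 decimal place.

23.6

From the description: a = 596, b = 1978, c = 573, d = 2668.
Risk in exposed = 596/2574 = 0.23155; risk in unexposed = 573/3241 = 0.17680.
RR = 0.23155/0.17680 = 1.30967
AR% = (RR − 1)/RR × 100 = (1.30967 − 1)/1.30967 × 100 = 23.6449%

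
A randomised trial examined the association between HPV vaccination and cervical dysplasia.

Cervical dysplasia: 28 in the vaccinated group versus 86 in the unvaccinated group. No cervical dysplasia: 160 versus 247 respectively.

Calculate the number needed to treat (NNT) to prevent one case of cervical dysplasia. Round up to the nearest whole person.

10

Risk in treated group = 28/188 = 0.14894; risk in control = 86/333 = 0.25826.
Absolute risk reduction = 0.25826 − 0.14894 = 0.10932
NNT = 1 / ARR = 1 / 0.10932 = 9.147 → round up → 10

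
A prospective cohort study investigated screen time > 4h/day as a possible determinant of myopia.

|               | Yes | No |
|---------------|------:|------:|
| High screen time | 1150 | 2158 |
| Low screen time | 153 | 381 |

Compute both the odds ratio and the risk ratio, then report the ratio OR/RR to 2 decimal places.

Cells: a = 1150, b = 2158, c = 153, d = 381.
OR = (1150·381)/(2158·153) = 438150/330174 = 1.32703
Risk in exposed = 1150/3308 = 0.34764; risk in unexposed = 153/534 = 0.28652; RR = 1.21334
OR/RR = 1.32703 / 1.21334 = 1.09370
The outcome is not rare, so the OR lies further from 1 than the RR.

1.09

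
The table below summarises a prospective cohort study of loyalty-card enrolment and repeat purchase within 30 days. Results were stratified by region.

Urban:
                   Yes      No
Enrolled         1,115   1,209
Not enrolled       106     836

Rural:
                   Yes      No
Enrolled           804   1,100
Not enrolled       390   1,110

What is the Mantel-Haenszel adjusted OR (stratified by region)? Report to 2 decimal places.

OR_MH = Σ(aᵢdᵢ/nᵢ) / Σ(bᵢcᵢ/nᵢ), where nᵢ is the stratum total.
Stratum 1 (Urban): n = 3266; a·d/n = 1115·836/3266 = 285.4072; b·c/n = 1209·106/3266 = 39.2388
Stratum 2 (Rural): n = 3404; a·d/n = 804·1110/3404 = 262.1739; b·c/n = 1100·390/3404 = 126.0282
OR_MH = (285.4072 + 262.1739) / (39.2388 + 126.0282) = 547.5811 / 165.2670 = 3.31331

3.31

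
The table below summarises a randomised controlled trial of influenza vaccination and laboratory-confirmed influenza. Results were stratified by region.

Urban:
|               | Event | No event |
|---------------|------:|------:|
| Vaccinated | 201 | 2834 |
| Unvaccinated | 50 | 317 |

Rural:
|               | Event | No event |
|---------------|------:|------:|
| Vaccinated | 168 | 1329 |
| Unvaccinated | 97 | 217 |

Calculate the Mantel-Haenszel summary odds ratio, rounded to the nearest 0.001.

OR_MH = Σ(aᵢdᵢ/nᵢ) / Σ(bᵢcᵢ/nᵢ), where nᵢ is the stratum total.
Stratum 1 (Urban): n = 3402; a·d/n = 201·317/3402 = 18.7293; b·c/n = 2834·50/3402 = 41.6520
Stratum 2 (Rural): n = 1811; a·d/n = 168·217/1811 = 20.1303; b·c/n = 1329·97/1811 = 71.1833
OR_MH = (18.7293 + 20.1303) / (41.6520 + 71.1833) = 38.8596 / 112.8353 = 0.34439

0.344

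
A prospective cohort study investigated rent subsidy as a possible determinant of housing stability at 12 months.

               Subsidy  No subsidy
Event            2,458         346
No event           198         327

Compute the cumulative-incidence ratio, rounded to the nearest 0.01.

Reading the table with exposure as columns: a = 2458 (Subsidy, case), b = 198 (Subsidy, non-case), c = 346 (No subsidy, case), d = 327.
Risk in exposed = 2458/2656 = 0.92545; risk in unexposed = 346/673 = 0.51412.
RR = 0.92545 / 0.51412 = 1.80008
The risk among the exposed is 1.80 times that among the unexposed.

1.80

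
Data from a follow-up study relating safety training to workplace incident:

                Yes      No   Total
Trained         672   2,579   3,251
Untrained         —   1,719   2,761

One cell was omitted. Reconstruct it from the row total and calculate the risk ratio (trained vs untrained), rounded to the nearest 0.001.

0.548

The missing cell is in the unexposed row: 2761 − 1719 = 1042.
So a = 672, b = 2579, c = 1042, d = 1719.
RR = [a/(a+b)] / [c/(c+d)] = (672/3251) / (1042/2761) = 0.20671/0.37740 = 0.54771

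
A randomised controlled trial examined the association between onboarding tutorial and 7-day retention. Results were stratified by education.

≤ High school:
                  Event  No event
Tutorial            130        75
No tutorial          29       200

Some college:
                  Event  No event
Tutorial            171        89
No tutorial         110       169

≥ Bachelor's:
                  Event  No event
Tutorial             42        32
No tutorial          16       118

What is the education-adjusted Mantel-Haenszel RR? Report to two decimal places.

2.54

RR_MH = Σ(aᵢ·n₀ᵢ/nᵢ) / Σ(cᵢ·n₁ᵢ/nᵢ), with n₁ᵢ = aᵢ+bᵢ (exposed), n₀ᵢ = cᵢ+dᵢ (unexposed), nᵢ = n₁ᵢ+n₀ᵢ.
Stratum 1 (≤ High school): n₁ = 205, n₀ = 229, n = 434; a·n₀/n = 130·229/434 = 68.5945; c·n₁/n = 29·205/434 = 13.6982
Stratum 2 (Some college): n₁ = 260, n₀ = 279, n = 539; a·n₀/n = 171·279/539 = 88.5139; c·n₁/n = 110·260/539 = 53.0612
Stratum 3 (≥ Bachelor's): n₁ = 74, n₀ = 134, n = 208; a·n₀/n = 42·134/208 = 27.0577; c·n₁/n = 16·74/208 = 5.6923
RR_MH = (68.5945 + 88.5139 + 27.0577) / (13.6982 + 53.0612 + 5.6923) = 184.1661 / 72.4517 = 2.54192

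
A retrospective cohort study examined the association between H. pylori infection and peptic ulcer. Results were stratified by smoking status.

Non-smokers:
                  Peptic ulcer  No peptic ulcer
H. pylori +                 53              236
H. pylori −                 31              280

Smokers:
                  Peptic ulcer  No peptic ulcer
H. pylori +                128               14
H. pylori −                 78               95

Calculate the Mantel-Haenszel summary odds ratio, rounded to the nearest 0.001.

OR_MH = Σ(aᵢdᵢ/nᵢ) / Σ(bᵢcᵢ/nᵢ), where nᵢ is the stratum total.
Stratum 1 (Non-smokers): n = 600; a·d/n = 53·280/600 = 24.7333; b·c/n = 236·31/600 = 12.1933
Stratum 2 (Smokers): n = 315; a·d/n = 128·95/315 = 38.6032; b·c/n = 14·78/315 = 3.4667
OR_MH = (24.7333 + 38.6032) / (12.1933 + 3.4667) = 63.3365 / 15.6600 = 4.04448

4.044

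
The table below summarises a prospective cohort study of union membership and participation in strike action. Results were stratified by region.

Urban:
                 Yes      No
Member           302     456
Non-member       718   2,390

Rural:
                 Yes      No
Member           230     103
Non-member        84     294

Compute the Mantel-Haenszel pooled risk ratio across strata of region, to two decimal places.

2.03

RR_MH = Σ(aᵢ·n₀ᵢ/nᵢ) / Σ(cᵢ·n₁ᵢ/nᵢ), with n₁ᵢ = aᵢ+bᵢ (exposed), n₀ᵢ = cᵢ+dᵢ (unexposed), nᵢ = n₁ᵢ+n₀ᵢ.
Stratum 1 (Urban): n₁ = 758, n₀ = 3108, n = 3866; a·n₀/n = 302·3108/3866 = 242.7874; c·n₁/n = 718·758/3866 = 140.7770
Stratum 2 (Rural): n₁ = 333, n₀ = 378, n = 711; a·n₀/n = 230·378/711 = 122.2785; c·n₁/n = 84·333/711 = 39.3418
RR_MH = (242.7874 + 122.2785) / (140.7770 + 39.3418) = 365.0659 / 180.1188 = 2.02681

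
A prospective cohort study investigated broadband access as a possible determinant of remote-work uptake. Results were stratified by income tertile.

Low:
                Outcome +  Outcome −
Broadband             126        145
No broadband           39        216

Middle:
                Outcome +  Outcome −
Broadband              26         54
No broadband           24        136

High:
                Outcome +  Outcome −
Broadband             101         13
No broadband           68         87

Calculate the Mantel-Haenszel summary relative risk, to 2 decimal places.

RR_MH = Σ(aᵢ·n₀ᵢ/nᵢ) / Σ(cᵢ·n₁ᵢ/nᵢ), with n₁ᵢ = aᵢ+bᵢ (exposed), n₀ᵢ = cᵢ+dᵢ (unexposed), nᵢ = n₁ᵢ+n₀ᵢ.
Stratum 1 (Low): n₁ = 271, n₀ = 255, n = 526; a·n₀/n = 126·255/526 = 61.0837; c·n₁/n = 39·271/526 = 20.0932
Stratum 2 (Middle): n₁ = 80, n₀ = 160, n = 240; a·n₀/n = 26·160/240 = 17.3333; c·n₁/n = 24·80/240 = 8.0000
Stratum 3 (High): n₁ = 114, n₀ = 155, n = 269; a·n₀/n = 101·155/269 = 58.1970; c·n₁/n = 68·114/269 = 28.8178
RR_MH = (61.0837 + 17.3333 + 58.1970) / (20.0932 + 8.0000 + 28.8178) = 136.6140 / 56.9110 = 2.40049

2.40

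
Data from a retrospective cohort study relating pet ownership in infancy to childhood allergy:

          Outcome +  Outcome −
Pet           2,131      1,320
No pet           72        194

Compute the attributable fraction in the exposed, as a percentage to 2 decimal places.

56.17

Cells: a = 2131, b = 1320, c = 72, d = 194.
Risk in exposed = 2131/3451 = 0.61750; risk in unexposed = 72/266 = 0.27068.
RR = 0.61750/0.27068 = 2.28133
AR% = (RR − 1)/RR × 100 = (2.28133 − 1)/2.28133 × 100 = 56.1659%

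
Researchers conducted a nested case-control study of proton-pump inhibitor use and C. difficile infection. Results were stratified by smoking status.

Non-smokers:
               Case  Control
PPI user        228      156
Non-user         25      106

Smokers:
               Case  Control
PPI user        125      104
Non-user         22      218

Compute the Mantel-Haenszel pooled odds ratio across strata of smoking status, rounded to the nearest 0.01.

8.44

OR_MH = Σ(aᵢdᵢ/nᵢ) / Σ(bᵢcᵢ/nᵢ), where nᵢ is the stratum total.
Stratum 1 (Non-smokers): n = 515; a·d/n = 228·106/515 = 46.9282; b·c/n = 156·25/515 = 7.5728
Stratum 2 (Smokers): n = 469; a·d/n = 125·218/469 = 58.1023; b·c/n = 104·22/469 = 4.8785
OR_MH = (46.9282 + 58.1023) / (7.5728 + 4.8785) = 105.0305 / 12.4513 = 8.43532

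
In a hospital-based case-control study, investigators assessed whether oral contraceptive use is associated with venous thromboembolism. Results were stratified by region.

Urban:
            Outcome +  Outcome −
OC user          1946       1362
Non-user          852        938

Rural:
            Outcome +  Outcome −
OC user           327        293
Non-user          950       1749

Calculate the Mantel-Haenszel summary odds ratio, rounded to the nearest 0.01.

OR_MH = Σ(aᵢdᵢ/nᵢ) / Σ(bᵢcᵢ/nᵢ), where nᵢ is the stratum total.
Stratum 1 (Urban): n = 5098; a·d/n = 1946·938/5098 = 358.0518; b·c/n = 1362·852/5098 = 227.6234
Stratum 2 (Rural): n = 3319; a·d/n = 327·1749/3319 = 172.3179; b·c/n = 293·950/3319 = 83.8656
OR_MH = (358.0518 + 172.3179) / (227.6234 + 83.8656) = 530.3697 / 311.4890 = 1.70269

1.70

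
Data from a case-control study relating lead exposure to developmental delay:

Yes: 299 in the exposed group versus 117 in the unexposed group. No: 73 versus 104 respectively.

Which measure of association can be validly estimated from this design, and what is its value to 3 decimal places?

From the description: a = 299, b = 73, c = 117, d = 104.
This is a case-control study: participants were sampled on outcome status, so risks in the source population cannot be estimated directly — relative risk is not valid here. The odds ratio is the appropriate measure.
OR = (a·d)/(b·c) = (299 × 104) / (73 × 117) = 31096 / 8541 = 3.64079

3.641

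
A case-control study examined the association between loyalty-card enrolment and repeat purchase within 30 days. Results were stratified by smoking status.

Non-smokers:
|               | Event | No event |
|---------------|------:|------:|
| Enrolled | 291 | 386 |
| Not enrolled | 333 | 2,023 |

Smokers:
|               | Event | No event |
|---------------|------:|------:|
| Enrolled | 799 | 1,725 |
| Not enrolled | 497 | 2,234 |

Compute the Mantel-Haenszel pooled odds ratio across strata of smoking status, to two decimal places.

OR_MH = Σ(aᵢdᵢ/nᵢ) / Σ(bᵢcᵢ/nᵢ), where nᵢ is the stratum total.
Stratum 1 (Non-smokers): n = 3033; a·d/n = 291·2023/3033 = 194.0959; b·c/n = 386·333/3033 = 42.3798
Stratum 2 (Smokers): n = 5255; a·d/n = 799·2234/5255 = 339.6700; b·c/n = 1725·497/5255 = 163.1446
OR_MH = (194.0959 + 339.6700) / (42.3798 + 163.1446) = 533.7660 / 205.5244 = 2.59709

2.60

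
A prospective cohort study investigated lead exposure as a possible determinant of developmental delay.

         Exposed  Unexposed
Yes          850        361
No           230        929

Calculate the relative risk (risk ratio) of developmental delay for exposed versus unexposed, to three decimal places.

2.812

Reading the table with exposure as columns: a = 850 (Exposed, case), b = 230 (Exposed, non-case), c = 361 (Unexposed, case), d = 929.
Risk in exposed = 850/1080 = 0.78704; risk in unexposed = 361/1290 = 0.27984.
RR = 0.78704 / 0.27984 = 2.81240
The risk among the exposed is 2.81 times that among the unexposed.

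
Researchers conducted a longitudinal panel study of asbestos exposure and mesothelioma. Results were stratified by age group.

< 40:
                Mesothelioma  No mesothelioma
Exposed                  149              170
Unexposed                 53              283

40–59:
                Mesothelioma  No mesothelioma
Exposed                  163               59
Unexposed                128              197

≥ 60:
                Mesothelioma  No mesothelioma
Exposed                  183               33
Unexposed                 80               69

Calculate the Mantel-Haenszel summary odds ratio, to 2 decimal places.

4.53

OR_MH = Σ(aᵢdᵢ/nᵢ) / Σ(bᵢcᵢ/nᵢ), where nᵢ is the stratum total.
Stratum 1 (< 40): n = 655; a·d/n = 149·283/655 = 64.3771; b·c/n = 170·53/655 = 13.7557
Stratum 2 (40–59): n = 547; a·d/n = 163·197/547 = 58.7038; b·c/n = 59·128/547 = 13.8062
Stratum 3 (≥ 60): n = 365; a·d/n = 183·69/365 = 34.5945; b·c/n = 33·80/365 = 7.2329
OR_MH = (64.3771 + 58.7038 + 34.5945) / (13.7557 + 13.8062 + 7.2329) = 157.6755 / 34.7948 = 4.53158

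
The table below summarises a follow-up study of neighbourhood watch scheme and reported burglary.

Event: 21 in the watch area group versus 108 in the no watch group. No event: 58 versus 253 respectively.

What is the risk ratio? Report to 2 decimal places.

0.89

From the description: a = 21, b = 58, c = 108, d = 253.
Risk in exposed = 21/79 = 0.26582; risk in unexposed = 108/361 = 0.29917.
RR = 0.26582 / 0.29917 = 0.88854
The risk is 11% lower among the exposed than among the unexposed.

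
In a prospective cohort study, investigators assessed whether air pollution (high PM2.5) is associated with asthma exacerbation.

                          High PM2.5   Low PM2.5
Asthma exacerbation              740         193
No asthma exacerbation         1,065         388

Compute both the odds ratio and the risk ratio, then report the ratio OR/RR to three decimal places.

1.132

Reading the table with exposure as columns: a = 740 (High PM2.5, case), b = 1065 (High PM2.5, non-case), c = 193 (Low PM2.5, case), d = 388.
OR = (740·388)/(1065·193) = 287120/205545 = 1.39687
Risk in exposed = 740/1805 = 0.40997; risk in unexposed = 193/581 = 0.33219; RR = 1.23417
OR/RR = 1.39687 / 1.23417 = 1.13184
The outcome is not rare, so the OR lies further from 1 than the RR.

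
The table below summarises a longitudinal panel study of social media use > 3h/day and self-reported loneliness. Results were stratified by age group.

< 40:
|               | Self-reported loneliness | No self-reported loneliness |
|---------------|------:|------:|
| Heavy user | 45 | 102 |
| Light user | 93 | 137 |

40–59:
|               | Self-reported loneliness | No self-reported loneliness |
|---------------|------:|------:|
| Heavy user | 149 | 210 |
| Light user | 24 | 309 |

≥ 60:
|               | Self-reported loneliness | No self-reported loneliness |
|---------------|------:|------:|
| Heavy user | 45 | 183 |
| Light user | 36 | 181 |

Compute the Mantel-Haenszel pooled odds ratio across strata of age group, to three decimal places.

2.142

OR_MH = Σ(aᵢdᵢ/nᵢ) / Σ(bᵢcᵢ/nᵢ), where nᵢ is the stratum total.
Stratum 1 (< 40): n = 377; a·d/n = 45·137/377 = 16.3528; b·c/n = 102·93/377 = 25.1618
Stratum 2 (40–59): n = 692; a·d/n = 149·309/692 = 66.5332; b·c/n = 210·24/692 = 7.2832
Stratum 3 (≥ 60): n = 445; a·d/n = 45·181/445 = 18.3034; b·c/n = 183·36/445 = 14.8045
OR_MH = (16.3528 + 66.5332 + 18.3034) / (25.1618 + 7.2832 + 14.8045) = 101.1894 / 47.2495 = 2.14160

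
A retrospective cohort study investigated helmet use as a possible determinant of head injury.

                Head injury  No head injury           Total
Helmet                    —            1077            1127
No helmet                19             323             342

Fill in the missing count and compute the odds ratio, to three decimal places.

The missing cell is in the exposed row: 1127 − 1077 = 50.
So a = 50, b = 1077, c = 19, d = 323.
OR = (a·d)/(b·c) = (50 × 323) / (1077 × 19) = 16150 / 20463 = 0.78923

0.789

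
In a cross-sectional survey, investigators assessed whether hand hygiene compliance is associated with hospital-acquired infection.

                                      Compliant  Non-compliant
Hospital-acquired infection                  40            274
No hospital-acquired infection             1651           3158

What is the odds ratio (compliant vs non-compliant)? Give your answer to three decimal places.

Reading the table with exposure as columns: a = 40 (Compliant, case), b = 1651 (Compliant, non-case), c = 274 (Non-compliant, case), d = 3158.
OR = (a·d)/(b·c) = (40 × 3158) / (1651 × 274) = 126320 / 452374 = 0.27924
Exposure is associated with lower odds of hospital-acquired infection (OR = 0.28 < 1).

0.279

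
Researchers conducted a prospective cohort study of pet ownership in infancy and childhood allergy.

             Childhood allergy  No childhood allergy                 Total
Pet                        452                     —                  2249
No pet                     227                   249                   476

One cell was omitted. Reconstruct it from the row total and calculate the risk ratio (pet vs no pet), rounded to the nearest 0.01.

0.42

The missing cell is in the exposed row: 2249 − 452 = 1797.
So a = 452, b = 1797, c = 227, d = 249.
RR = [a/(a+b)] / [c/(c+d)] = (452/2249) / (227/476) = 0.20098/0.47689 = 0.42143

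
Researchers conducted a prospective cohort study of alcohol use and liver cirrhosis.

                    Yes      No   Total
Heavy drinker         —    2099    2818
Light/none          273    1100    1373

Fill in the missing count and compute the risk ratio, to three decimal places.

The missing cell is in the exposed row: 2818 − 2099 = 719.
So a = 719, b = 2099, c = 273, d = 1100.
RR = [a/(a+b)] / [c/(c+d)] = (719/2818) / (273/1373) = 0.25515/0.19883 = 1.28320

1.283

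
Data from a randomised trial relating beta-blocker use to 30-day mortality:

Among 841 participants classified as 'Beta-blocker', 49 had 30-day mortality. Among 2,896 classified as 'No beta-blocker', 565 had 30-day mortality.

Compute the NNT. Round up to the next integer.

8

Risk in treated group = 49/841 = 0.05826; risk in control = 565/2896 = 0.19510.
Absolute risk reduction = 0.19510 − 0.05826 = 0.13683
NNT = 1 / ARR = 1 / 0.13683 = 7.308 → round up → 8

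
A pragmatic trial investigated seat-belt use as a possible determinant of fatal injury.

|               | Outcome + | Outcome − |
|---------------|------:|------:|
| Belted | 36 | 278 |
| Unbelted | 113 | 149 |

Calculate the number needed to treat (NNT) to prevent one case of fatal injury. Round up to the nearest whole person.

Risk in treated group = 36/314 = 0.11465; risk in control = 113/262 = 0.43130.
Absolute risk reduction = 0.43130 − 0.11465 = 0.31665
NNT = 1 / ARR = 1 / 0.31665 = 3.158 → round up → 4

4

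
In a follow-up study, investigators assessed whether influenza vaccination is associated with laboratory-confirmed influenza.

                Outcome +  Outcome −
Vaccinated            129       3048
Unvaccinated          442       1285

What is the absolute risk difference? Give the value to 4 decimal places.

Cells: a = 129, b = 3048, c = 442, d = 1285.
Risk in exposed = 129/3177 = 0.040604; risk in unexposed = 442/1727 = 0.255935.
Risk difference = 0.040604 − 0.255935 = -0.215331

-0.2153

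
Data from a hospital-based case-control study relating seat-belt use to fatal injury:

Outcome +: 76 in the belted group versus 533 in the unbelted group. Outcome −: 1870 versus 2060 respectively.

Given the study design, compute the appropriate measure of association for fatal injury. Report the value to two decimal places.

0.16

From the description: a = 76, b = 1870, c = 533, d = 2060.
This is a hospital-based case-control study: participants were sampled on outcome status, so risks in the source population cannot be estimated directly — relative risk is not valid here. The odds ratio is the appropriate measure.
OR = (a·d)/(b·c) = (76 × 2060) / (1870 × 533) = 156560 / 996710 = 0.15708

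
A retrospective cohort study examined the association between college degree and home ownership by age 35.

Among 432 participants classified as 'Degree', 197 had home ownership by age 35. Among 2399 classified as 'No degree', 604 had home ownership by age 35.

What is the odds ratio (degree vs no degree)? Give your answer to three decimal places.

2.491

From the description: a = 197, b = 235, c = 604, d = 1795.
OR = (a·d)/(b·c) = (197 × 1795) / (235 × 604) = 353615 / 141940 = 2.49130
The odds of home ownership by age 35 are about 2.49 times as high in the degree group.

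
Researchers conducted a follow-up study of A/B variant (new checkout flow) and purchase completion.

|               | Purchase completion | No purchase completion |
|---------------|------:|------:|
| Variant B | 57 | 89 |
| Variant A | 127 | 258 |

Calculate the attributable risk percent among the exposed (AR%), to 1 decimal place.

15.5

Cells: a = 57, b = 89, c = 127, d = 258.
Risk in exposed = 57/146 = 0.39041; risk in unexposed = 127/385 = 0.32987.
RR = 0.39041/0.32987 = 1.18353
AR% = (RR − 1)/RR × 100 = (1.18353 − 1)/1.18353 × 100 = 15.5069%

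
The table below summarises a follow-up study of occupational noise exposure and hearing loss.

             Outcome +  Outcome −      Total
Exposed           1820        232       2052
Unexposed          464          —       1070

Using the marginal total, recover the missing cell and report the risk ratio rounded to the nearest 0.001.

The missing cell is in the unexposed row: 1070 − 464 = 606.
So a = 1820, b = 232, c = 464, d = 606.
RR = [a/(a+b)] / [c/(c+d)] = (1820/2052) / (464/1070) = 0.88694/0.43364 = 2.04531

2.045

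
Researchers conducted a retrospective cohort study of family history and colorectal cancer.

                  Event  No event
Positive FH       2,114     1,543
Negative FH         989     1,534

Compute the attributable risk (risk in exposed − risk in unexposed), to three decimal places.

0.186

Cells: a = 2114, b = 1543, c = 989, d = 1534.
Risk in exposed = 2114/3657 = 0.578069; risk in unexposed = 989/2523 = 0.391994.
Risk difference = 0.578069 − 0.391994 = 0.186076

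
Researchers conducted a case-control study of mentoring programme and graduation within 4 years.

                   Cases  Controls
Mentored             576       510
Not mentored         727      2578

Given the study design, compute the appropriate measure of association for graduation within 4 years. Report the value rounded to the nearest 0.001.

4.005

Cells: a = 576, b = 510, c = 727, d = 2578.
This is a case-control study: participants were sampled on outcome status, so risks in the source population cannot be estimated directly — relative risk is not valid here. The odds ratio is the appropriate measure.
OR = (a·d)/(b·c) = (576 × 2578) / (510 × 727) = 1484928 / 370770 = 4.00498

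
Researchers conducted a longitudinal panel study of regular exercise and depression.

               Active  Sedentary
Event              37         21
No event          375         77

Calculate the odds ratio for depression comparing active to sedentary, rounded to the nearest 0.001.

Reading the table with exposure as columns: a = 37 (Active, case), b = 375 (Active, non-case), c = 21 (Sedentary, case), d = 77.
OR = (a·d)/(b·c) = (37 × 77) / (375 × 21) = 2849 / 7875 = 0.36178
Exposure is associated with lower odds of depression (OR = 0.36 < 1).

0.362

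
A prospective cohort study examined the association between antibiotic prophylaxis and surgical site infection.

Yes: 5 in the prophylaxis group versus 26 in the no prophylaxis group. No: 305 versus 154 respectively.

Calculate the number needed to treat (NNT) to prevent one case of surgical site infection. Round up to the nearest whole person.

8

Risk in treated group = 5/310 = 0.01613; risk in control = 26/180 = 0.14444.
Absolute risk reduction = 0.14444 − 0.01613 = 0.12832
NNT = 1 / ARR = 1 / 0.12832 = 7.793 → round up → 8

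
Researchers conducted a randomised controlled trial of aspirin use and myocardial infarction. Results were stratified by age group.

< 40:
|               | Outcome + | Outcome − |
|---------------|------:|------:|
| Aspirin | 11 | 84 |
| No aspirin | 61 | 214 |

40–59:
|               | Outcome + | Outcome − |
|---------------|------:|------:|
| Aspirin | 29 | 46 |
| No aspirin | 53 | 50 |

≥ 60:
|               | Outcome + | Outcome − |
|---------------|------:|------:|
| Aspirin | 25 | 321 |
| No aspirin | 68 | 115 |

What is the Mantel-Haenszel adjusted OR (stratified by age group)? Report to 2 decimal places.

OR_MH = Σ(aᵢdᵢ/nᵢ) / Σ(bᵢcᵢ/nᵢ), where nᵢ is the stratum total.
Stratum 1 (< 40): n = 370; a·d/n = 11·214/370 = 6.3622; b·c/n = 84·61/370 = 13.8486
Stratum 2 (40–59): n = 178; a·d/n = 29·50/178 = 8.1461; b·c/n = 46·53/178 = 13.6966
Stratum 3 (≥ 60): n = 529; a·d/n = 25·115/529 = 5.4348; b·c/n = 321·68/529 = 41.2628
OR_MH = (6.3622 + 8.1461 + 5.4348) / (13.8486 + 13.6966 + 41.2628) = 19.9430 / 68.8080 = 0.28984

0.29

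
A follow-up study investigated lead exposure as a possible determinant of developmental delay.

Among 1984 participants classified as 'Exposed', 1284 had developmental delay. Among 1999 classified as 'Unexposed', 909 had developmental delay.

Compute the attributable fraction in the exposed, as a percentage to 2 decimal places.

29.74

From the description: a = 1284, b = 700, c = 909, d = 1090.
Risk in exposed = 1284/1984 = 0.64718; risk in unexposed = 909/1999 = 0.45473.
RR = 0.64718/0.45473 = 1.42322
AR% = (RR − 1)/RR × 100 = (1.42322 − 1)/1.42322 × 100 = 29.7368%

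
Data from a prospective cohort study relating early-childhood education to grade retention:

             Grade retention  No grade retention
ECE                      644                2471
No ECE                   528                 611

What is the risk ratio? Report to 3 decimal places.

Cells: a = 644, b = 2471, c = 528, d = 611.
Risk in exposed = 644/3115 = 0.20674; risk in unexposed = 528/1139 = 0.46356.
RR = 0.20674 / 0.46356 = 0.44598
The risk is 55% lower among the exposed than among the unexposed.

0.446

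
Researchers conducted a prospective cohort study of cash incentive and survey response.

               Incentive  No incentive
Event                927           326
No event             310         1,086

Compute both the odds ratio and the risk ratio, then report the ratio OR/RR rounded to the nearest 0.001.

Reading the table with exposure as columns: a = 927 (Incentive, case), b = 310 (Incentive, non-case), c = 326 (No incentive, case), d = 1086.
OR = (927·1086)/(310·326) = 1006722/101060 = 9.96163
Risk in exposed = 927/1237 = 0.74939; risk in unexposed = 326/1412 = 0.23088; RR = 3.24584
OR/RR = 9.96163 / 3.24584 = 3.06904
The outcome is not rare, so the OR lies further from 1 than the RR.

3.069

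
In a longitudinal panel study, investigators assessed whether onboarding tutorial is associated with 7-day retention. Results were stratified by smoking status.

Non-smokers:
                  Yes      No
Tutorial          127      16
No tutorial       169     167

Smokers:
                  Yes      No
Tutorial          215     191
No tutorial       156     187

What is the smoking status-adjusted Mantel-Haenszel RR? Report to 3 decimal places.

RR_MH = Σ(aᵢ·n₀ᵢ/nᵢ) / Σ(cᵢ·n₁ᵢ/nᵢ), with n₁ᵢ = aᵢ+bᵢ (exposed), n₀ᵢ = cᵢ+dᵢ (unexposed), nᵢ = n₁ᵢ+n₀ᵢ.
Stratum 1 (Non-smokers): n₁ = 143, n₀ = 336, n = 479; a·n₀/n = 127·336/479 = 89.0856; c·n₁/n = 169·143/479 = 50.4530
Stratum 2 (Smokers): n₁ = 406, n₀ = 343, n = 749; a·n₀/n = 215·343/749 = 98.4579; c·n₁/n = 156·406/749 = 84.5607
RR_MH = (89.0856 + 98.4579) / (50.4530 + 84.5607) = 187.5435 / 135.0138 = 1.38907

1.389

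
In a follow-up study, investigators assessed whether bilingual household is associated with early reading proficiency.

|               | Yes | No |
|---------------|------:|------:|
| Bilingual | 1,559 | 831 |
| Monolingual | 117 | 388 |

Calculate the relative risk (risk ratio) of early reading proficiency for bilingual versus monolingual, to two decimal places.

2.82

Cells: a = 1559, b = 831, c = 117, d = 388.
Risk in exposed = 1559/2390 = 0.65230; risk in unexposed = 117/505 = 0.23168.
RR = 0.65230 / 0.23168 = 2.81549
The risk among the exposed is 2.82 times that among the unexposed.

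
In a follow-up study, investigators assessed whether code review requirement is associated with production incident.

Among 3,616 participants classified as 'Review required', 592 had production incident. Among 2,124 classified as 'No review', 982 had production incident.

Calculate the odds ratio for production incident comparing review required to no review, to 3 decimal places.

From the description: a = 592, b = 3024, c = 982, d = 1142.
OR = (a·d)/(b·c) = (592 × 1142) / (3024 × 982) = 676064 / 2969568 = 0.22766
Exposure is associated with lower odds of production incident (OR = 0.23 < 1).

0.228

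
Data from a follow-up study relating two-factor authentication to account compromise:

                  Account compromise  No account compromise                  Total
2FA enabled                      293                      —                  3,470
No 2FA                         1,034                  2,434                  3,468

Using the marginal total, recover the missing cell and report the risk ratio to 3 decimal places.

The missing cell is in the exposed row: 3470 − 293 = 3177.
So a = 293, b = 3177, c = 1034, d = 2434.
RR = [a/(a+b)] / [c/(c+d)] = (293/3470) / (1034/3468) = 0.08444/0.29815 = 0.28320

0.283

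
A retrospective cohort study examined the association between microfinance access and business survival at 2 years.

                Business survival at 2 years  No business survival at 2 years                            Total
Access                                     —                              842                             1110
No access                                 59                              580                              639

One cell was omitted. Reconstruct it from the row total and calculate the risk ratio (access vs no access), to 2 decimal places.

2.61

The missing cell is in the exposed row: 1110 − 842 = 268.
So a = 268, b = 842, c = 59, d = 580.
RR = [a/(a+b)] / [c/(c+d)] = (268/1110) / (59/639) = 0.24144/0.09233 = 2.61493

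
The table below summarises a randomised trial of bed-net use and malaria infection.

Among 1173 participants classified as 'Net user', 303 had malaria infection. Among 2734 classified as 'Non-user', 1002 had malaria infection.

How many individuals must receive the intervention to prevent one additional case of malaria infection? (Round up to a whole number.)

Risk in treated group = 303/1173 = 0.25831; risk in control = 1002/2734 = 0.36650.
Absolute risk reduction = 0.36650 − 0.25831 = 0.10818
NNT = 1 / ARR = 1 / 0.10818 = 9.244 → round up → 10

10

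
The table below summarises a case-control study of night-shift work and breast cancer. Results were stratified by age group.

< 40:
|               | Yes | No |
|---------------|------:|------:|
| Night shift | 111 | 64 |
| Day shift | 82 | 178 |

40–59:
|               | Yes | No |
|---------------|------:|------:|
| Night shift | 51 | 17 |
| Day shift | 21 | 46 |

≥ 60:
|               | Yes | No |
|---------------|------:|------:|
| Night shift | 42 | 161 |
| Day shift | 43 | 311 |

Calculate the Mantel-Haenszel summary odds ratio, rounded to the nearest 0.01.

3.18

OR_MH = Σ(aᵢdᵢ/nᵢ) / Σ(bᵢcᵢ/nᵢ), where nᵢ is the stratum total.
Stratum 1 (< 40): n = 435; a·d/n = 111·178/435 = 45.4207; b·c/n = 64·82/435 = 12.0644
Stratum 2 (40–59): n = 135; a·d/n = 51·46/135 = 17.3778; b·c/n = 17·21/135 = 2.6444
Stratum 3 (≥ 60): n = 557; a·d/n = 42·311/557 = 23.4506; b·c/n = 161·43/557 = 12.4291
OR_MH = (45.4207 + 17.3778 + 23.4506) / (12.0644 + 2.6444 + 12.4291) = 86.2491 / 27.1379 = 3.17818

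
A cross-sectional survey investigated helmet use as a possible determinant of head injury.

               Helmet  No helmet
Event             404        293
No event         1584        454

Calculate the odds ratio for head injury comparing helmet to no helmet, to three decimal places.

0.395

Reading the table with exposure as columns: a = 404 (Helmet, case), b = 1584 (Helmet, non-case), c = 293 (No helmet, case), d = 454.
OR = (a·d)/(b·c) = (404 × 454) / (1584 × 293) = 183416 / 464112 = 0.39520
Exposure is associated with lower odds of head injury (OR = 0.40 < 1).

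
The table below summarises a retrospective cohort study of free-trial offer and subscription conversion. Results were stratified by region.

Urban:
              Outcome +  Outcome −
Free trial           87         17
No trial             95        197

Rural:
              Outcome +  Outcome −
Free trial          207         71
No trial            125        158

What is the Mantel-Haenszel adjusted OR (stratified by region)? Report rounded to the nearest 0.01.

OR_MH = Σ(aᵢdᵢ/nᵢ) / Σ(bᵢcᵢ/nᵢ), where nᵢ is the stratum total.
Stratum 1 (Urban): n = 396; a·d/n = 87·197/396 = 43.2803; b·c/n = 17·95/396 = 4.0783
Stratum 2 (Rural): n = 561; a·d/n = 207·158/561 = 58.2995; b·c/n = 71·125/561 = 15.8200
OR_MH = (43.2803 + 58.2995) / (4.0783 + 15.8200) = 101.5798 / 19.8982 = 5.10496

5.10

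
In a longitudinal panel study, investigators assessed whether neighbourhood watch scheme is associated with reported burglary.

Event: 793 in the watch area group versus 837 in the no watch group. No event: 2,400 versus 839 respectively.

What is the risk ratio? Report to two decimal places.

From the description: a = 793, b = 2400, c = 837, d = 839.
Risk in exposed = 793/3193 = 0.24836; risk in unexposed = 837/1676 = 0.49940.
RR = 0.24836 / 0.49940 = 0.49730
The risk is 50% lower among the exposed than among the unexposed.

0.50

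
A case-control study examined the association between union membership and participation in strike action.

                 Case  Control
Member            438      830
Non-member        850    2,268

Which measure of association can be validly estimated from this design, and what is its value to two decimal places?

1.41

Cells: a = 438, b = 830, c = 850, d = 2268.
This is a case-control study: participants were sampled on outcome status, so risks in the source population cannot be estimated directly — relative risk is not valid here. The odds ratio is the appropriate measure.
OR = (a·d)/(b·c) = (438 × 2268) / (830 × 850) = 993384 / 705500 = 1.40806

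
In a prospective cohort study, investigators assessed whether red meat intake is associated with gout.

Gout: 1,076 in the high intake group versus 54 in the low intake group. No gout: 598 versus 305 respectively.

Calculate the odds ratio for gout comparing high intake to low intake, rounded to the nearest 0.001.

10.163

From the description: a = 1076, b = 598, c = 54, d = 305.
OR = (a·d)/(b·c) = (1076 × 305) / (598 × 54) = 328180 / 32292 = 10.16289
The odds of gout are about 10.16 times as high in the high intake group.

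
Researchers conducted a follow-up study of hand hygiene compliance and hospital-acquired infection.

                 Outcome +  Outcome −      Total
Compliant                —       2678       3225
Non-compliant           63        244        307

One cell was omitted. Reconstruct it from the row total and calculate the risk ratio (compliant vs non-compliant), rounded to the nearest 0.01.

The missing cell is in the exposed row: 3225 − 2678 = 547.
So a = 547, b = 2678, c = 63, d = 244.
RR = [a/(a+b)] / [c/(c+d)] = (547/3225) / (63/307) = 0.16961/0.20521 = 0.82652

0.83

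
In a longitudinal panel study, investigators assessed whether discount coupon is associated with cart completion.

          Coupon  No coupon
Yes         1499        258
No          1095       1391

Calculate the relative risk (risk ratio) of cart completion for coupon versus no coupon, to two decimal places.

Reading the table with exposure as columns: a = 1499 (Coupon, case), b = 1095 (Coupon, non-case), c = 258 (No coupon, case), d = 1391.
Risk in exposed = 1499/2594 = 0.57787; risk in unexposed = 258/1649 = 0.15646.
RR = 0.57787 / 0.15646 = 3.69345
The risk among the exposed is 3.69 times that among the unexposed.

3.69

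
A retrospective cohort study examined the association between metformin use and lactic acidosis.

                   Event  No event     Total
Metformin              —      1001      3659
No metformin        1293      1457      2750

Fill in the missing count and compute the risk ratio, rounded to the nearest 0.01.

1.54

The missing cell is in the exposed row: 3659 − 1001 = 2658.
So a = 2658, b = 1001, c = 1293, d = 1457.
RR = [a/(a+b)] / [c/(c+d)] = (2658/3659) / (1293/2750) = 0.72643/0.47018 = 1.54499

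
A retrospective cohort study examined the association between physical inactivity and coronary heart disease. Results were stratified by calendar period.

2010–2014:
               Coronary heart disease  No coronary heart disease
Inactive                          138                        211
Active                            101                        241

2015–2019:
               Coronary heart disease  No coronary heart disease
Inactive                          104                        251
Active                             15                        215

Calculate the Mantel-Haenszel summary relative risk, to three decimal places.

1.816

RR_MH = Σ(aᵢ·n₀ᵢ/nᵢ) / Σ(cᵢ·n₁ᵢ/nᵢ), with n₁ᵢ = aᵢ+bᵢ (exposed), n₀ᵢ = cᵢ+dᵢ (unexposed), nᵢ = n₁ᵢ+n₀ᵢ.
Stratum 1 (2010–2014): n₁ = 349, n₀ = 342, n = 691; a·n₀/n = 138·342/691 = 68.3010; c·n₁/n = 101·349/691 = 51.0116
Stratum 2 (2015–2019): n₁ = 355, n₀ = 230, n = 585; a·n₀/n = 104·230/585 = 40.8889; c·n₁/n = 15·355/585 = 9.1026
RR_MH = (68.3010 + 40.8889) / (51.0116 + 9.1026) = 109.1899 / 60.1141 = 1.81638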